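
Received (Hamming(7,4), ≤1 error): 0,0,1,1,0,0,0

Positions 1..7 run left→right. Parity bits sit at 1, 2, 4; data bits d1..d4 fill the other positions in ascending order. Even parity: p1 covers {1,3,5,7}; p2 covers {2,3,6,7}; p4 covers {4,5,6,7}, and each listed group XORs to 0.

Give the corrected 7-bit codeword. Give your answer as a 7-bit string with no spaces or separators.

0011001

s1 (pos 1,3,5,7): 0⊕1⊕0⊕0 = 1
s2 (pos 2,3,6,7): 0⊕1⊕0⊕0 = 1
s4 (pos 4,5,6,7): 1⊕0⊕0⊕0 = 1
Syndrome s4…s1 = 111 → error at position 7.
Flip position 7: 0011000 → 0011001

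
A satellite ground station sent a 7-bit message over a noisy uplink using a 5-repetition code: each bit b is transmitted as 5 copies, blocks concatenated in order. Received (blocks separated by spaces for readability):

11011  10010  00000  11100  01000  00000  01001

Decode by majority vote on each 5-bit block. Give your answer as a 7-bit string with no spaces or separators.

Block 1 (11011): 4 ones → 1
Block 2 (10010): 2 ones → 0
Block 3 (00000): 0 ones → 0
Block 4 (11100): 3 ones → 1
Block 5 (01000): 1 one → 0
Block 6 (00000): 0 ones → 0
Block 7 (01001): 2 ones → 0

1001000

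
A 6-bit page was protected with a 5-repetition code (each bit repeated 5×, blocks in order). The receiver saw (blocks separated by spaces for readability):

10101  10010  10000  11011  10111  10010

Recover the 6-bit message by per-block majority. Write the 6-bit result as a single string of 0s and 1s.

100110

Block 1 (10101): 3 ones → 1
Block 2 (10010): 2 ones → 0
Block 3 (10000): 1 one → 0
Block 4 (11011): 4 ones → 1
Block 5 (10111): 4 ones → 1
Block 6 (10010): 2 ones → 0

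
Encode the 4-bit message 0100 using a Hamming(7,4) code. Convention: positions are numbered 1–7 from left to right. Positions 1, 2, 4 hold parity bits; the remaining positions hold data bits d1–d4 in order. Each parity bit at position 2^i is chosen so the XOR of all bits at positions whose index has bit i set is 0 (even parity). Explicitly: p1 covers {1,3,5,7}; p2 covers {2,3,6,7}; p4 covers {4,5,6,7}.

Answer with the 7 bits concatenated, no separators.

1001100

Place data at non-parity positions: p1 p2 0 p4 1 0 0
p1 (pos 1,3,5,7): XOR of data positions = 0⊕1⊕0 = 1
p2 (pos 2,3,6,7): XOR of data positions = 0⊕0⊕0 = 0
p4 (pos 4,5,6,7): XOR of data positions = 1⊕0⊕0 = 1
Codeword: 1001100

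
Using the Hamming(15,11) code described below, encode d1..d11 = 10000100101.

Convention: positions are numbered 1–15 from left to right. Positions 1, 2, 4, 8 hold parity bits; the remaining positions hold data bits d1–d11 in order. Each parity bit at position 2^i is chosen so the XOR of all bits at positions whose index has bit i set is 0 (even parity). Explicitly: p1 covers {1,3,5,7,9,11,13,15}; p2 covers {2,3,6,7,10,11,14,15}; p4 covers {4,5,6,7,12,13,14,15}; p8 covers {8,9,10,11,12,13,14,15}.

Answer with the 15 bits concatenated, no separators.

111000010100101

Place data at non-parity positions: p1 p2 1 p4 0 0 0 p8 0 1 0 0 1 0 1
p1 (pos 1,3,5,7,9,11,13,15): XOR of data positions = 1⊕0⊕0⊕0⊕0⊕1⊕1 = 1
p2 (pos 2,3,6,7,10,11,14,15): XOR of data positions = 1⊕0⊕0⊕1⊕0⊕0⊕1 = 1
p4 (pos 4,5,6,7,12,13,14,15): XOR of data positions = 0⊕0⊕0⊕0⊕1⊕0⊕1 = 0
p8 (pos 8,9,10,11,12,13,14,15): XOR of data positions = 0⊕1⊕0⊕0⊕1⊕0⊕1 = 1
Codeword: 111000010100101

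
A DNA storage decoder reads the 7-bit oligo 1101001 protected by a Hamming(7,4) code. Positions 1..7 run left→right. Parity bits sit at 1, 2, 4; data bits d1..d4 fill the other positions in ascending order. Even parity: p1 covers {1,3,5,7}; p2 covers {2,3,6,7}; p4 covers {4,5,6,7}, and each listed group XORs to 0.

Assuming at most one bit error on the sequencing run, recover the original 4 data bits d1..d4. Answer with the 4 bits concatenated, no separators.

0001

s1 (pos 1,3,5,7): 1⊕0⊕0⊕1 = 0
s2 (pos 2,3,6,7): 1⊕0⊕0⊕1 = 0
s4 (pos 4,5,6,7): 1⊕0⊕0⊕1 = 0
Syndrome s4…s1 = 000 → no error.
Read data bits from positions 3,5,6,7: 0001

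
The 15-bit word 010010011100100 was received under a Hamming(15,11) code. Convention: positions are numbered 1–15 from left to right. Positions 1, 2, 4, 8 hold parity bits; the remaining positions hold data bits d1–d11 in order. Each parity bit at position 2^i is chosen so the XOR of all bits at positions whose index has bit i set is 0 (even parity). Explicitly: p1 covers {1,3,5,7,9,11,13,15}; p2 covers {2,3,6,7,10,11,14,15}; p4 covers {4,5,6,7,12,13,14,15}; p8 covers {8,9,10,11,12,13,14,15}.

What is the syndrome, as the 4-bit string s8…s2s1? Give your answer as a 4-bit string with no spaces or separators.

0001

s1 (pos 1,3,5,7,9,11,13,15): 0⊕0⊕1⊕0⊕1⊕0⊕1⊕0 = 1
s2 (pos 2,3,6,7,10,11,14,15): 1⊕0⊕0⊕0⊕1⊕0⊕0⊕0 = 0
s4 (pos 4,5,6,7,12,13,14,15): 0⊕1⊕0⊕0⊕0⊕1⊕0⊕0 = 0
s8 (pos 8,9,10,11,12,13,14,15): 1⊕1⊕1⊕0⊕0⊕1⊕0⊕0 = 0
Syndrome s8…s1 = 0001 → error at position 1.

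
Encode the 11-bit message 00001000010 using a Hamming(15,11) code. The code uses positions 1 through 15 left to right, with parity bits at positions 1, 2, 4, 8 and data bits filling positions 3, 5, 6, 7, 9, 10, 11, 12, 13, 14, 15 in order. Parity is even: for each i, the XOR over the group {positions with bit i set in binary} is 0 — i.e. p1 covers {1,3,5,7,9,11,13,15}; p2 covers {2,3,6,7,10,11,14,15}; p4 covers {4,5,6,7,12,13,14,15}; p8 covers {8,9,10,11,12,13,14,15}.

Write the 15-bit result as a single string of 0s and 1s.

110100001000010

Place data at non-parity positions: p1 p2 0 p4 0 0 0 p8 1 0 0 0 0 1 0
p1 (pos 1,3,5,7,9,11,13,15): XOR of data positions = 0⊕0⊕0⊕1⊕0⊕0⊕0 = 1
p2 (pos 2,3,6,7,10,11,14,15): XOR of data positions = 0⊕0⊕0⊕0⊕0⊕1⊕0 = 1
p4 (pos 4,5,6,7,12,13,14,15): XOR of data positions = 0⊕0⊕0⊕0⊕0⊕1⊕0 = 1
p8 (pos 8,9,10,11,12,13,14,15): XOR of data positions = 1⊕0⊕0⊕0⊕0⊕1⊕0 = 0
Codeword: 110100001000010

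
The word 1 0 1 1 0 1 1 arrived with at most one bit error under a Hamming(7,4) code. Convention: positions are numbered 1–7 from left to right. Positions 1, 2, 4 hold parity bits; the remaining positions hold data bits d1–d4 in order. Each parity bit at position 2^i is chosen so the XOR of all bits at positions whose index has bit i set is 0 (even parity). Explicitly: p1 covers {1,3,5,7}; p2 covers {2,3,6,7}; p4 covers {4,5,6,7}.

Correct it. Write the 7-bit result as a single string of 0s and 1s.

s1 (pos 1,3,5,7): 1⊕1⊕0⊕1 = 1
s2 (pos 2,3,6,7): 0⊕1⊕1⊕1 = 1
s4 (pos 4,5,6,7): 1⊕0⊕1⊕1 = 1
Syndrome s4…s1 = 111 → error at position 7.
Flip position 7: 1011011 → 1011010

1011010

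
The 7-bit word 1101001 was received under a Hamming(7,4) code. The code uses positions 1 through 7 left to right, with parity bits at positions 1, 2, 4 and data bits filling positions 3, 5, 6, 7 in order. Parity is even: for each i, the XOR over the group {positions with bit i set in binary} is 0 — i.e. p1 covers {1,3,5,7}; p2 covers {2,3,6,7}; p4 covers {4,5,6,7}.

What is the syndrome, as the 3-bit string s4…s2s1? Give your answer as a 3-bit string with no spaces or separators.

s1 (pos 1,3,5,7): 1⊕0⊕0⊕1 = 0
s2 (pos 2,3,6,7): 1⊕0⊕0⊕1 = 0
s4 (pos 4,5,6,7): 1⊕0⊕0⊕1 = 0
Syndrome s4…s1 = 000 → no error.

000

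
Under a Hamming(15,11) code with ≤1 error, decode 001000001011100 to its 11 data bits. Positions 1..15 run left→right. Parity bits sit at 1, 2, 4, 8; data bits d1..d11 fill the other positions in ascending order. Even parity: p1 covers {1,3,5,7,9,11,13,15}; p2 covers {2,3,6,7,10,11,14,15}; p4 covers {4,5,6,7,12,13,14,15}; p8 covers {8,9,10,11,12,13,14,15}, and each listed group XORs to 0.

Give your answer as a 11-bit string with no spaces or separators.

s1 (pos 1,3,5,7,9,11,13,15): 0⊕1⊕0⊕0⊕1⊕1⊕1⊕0 = 0
s2 (pos 2,3,6,7,10,11,14,15): 0⊕1⊕0⊕0⊕0⊕1⊕0⊕0 = 0
s4 (pos 4,5,6,7,12,13,14,15): 0⊕0⊕0⊕0⊕1⊕1⊕0⊕0 = 0
s8 (pos 8,9,10,11,12,13,14,15): 0⊕1⊕0⊕1⊕1⊕1⊕0⊕0 = 0
Syndrome s8…s1 = 0000 → no error.
Read data bits from positions 3,5,6,7,9,10,11,12,13,14,15: 10001011100

10001011100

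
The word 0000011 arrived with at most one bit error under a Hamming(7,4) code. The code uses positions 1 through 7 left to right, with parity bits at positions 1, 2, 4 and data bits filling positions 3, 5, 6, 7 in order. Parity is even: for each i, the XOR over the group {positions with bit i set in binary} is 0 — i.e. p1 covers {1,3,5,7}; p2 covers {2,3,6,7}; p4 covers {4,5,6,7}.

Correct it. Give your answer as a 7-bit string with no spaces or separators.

s1 (pos 1,3,5,7): 0⊕0⊕0⊕1 = 1
s2 (pos 2,3,6,7): 0⊕0⊕1⊕1 = 0
s4 (pos 4,5,6,7): 0⊕0⊕1⊕1 = 0
Syndrome s4…s1 = 001 → error at position 1.
Flip position 1: 0000011 → 1000011

1000011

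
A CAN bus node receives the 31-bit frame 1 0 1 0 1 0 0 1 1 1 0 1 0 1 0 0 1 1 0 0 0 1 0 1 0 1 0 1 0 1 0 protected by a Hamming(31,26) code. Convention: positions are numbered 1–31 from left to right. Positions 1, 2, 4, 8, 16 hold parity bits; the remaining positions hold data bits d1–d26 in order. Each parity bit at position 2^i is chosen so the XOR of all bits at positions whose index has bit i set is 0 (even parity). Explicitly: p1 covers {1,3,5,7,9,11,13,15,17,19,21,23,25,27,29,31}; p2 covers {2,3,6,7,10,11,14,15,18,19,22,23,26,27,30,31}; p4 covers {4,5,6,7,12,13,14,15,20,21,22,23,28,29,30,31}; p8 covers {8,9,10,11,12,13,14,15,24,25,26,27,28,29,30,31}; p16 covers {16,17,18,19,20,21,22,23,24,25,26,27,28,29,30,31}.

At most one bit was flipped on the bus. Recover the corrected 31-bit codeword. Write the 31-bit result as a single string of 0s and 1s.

1010100111010100110001010111010

s1 (pos 1,3,5,7,9,11,13,15,17,19,21,23,25,27,29,31): 1⊕1⊕1⊕0⊕1⊕0⊕0⊕0⊕1⊕0⊕0⊕0⊕0⊕0⊕0⊕0 = 1
s2 (pos 2,3,6,7,10,11,14,15,18,19,22,23,26,27,30,31): 0⊕1⊕0⊕0⊕1⊕0⊕1⊕0⊕1⊕0⊕1⊕0⊕1⊕0⊕1⊕0 = 1
s4 (pos 4,5,6,7,12,13,14,15,20,21,22,23,28,29,30,31): 0⊕1⊕0⊕0⊕1⊕0⊕1⊕0⊕0⊕0⊕1⊕0⊕1⊕0⊕1⊕0 = 0
s8 (pos 8,9,10,11,12,13,14,15,24,25,26,27,28,29,30,31): 1⊕1⊕1⊕0⊕1⊕0⊕1⊕0⊕1⊕0⊕1⊕0⊕1⊕0⊕1⊕0 = 1
s16 (pos 16,17,18,19,20,21,22,23,24,25,26,27,28,29,30,31): 0⊕1⊕1⊕0⊕0⊕0⊕1⊕0⊕1⊕0⊕1⊕0⊕1⊕0⊕1⊕0 = 1
Syndrome s16…s1 = 11011 → error at position 27.
Flip position 27: 1010100111010100110001010101010 → 1010100111010100110001010111010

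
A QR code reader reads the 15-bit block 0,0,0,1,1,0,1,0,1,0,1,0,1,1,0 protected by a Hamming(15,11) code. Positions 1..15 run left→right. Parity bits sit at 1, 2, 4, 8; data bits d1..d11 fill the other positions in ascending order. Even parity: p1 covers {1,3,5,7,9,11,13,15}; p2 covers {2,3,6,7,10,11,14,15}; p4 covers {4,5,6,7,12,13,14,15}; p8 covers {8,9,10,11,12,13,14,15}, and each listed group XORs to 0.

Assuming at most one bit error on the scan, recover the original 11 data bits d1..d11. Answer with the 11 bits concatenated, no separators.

01001010110

s1 (pos 1,3,5,7,9,11,13,15): 0⊕0⊕1⊕1⊕1⊕1⊕1⊕0 = 1
s2 (pos 2,3,6,7,10,11,14,15): 0⊕0⊕0⊕1⊕0⊕1⊕1⊕0 = 1
s4 (pos 4,5,6,7,12,13,14,15): 1⊕1⊕0⊕1⊕0⊕1⊕1⊕0 = 1
s8 (pos 8,9,10,11,12,13,14,15): 0⊕1⊕0⊕1⊕0⊕1⊕1⊕0 = 0
Syndrome s8…s1 = 0111 → error at position 7.
Flip position 7: 000110101010110 → 000110001010110
Read data bits from positions 3,5,6,7,9,10,11,12,13,14,15: 01001010110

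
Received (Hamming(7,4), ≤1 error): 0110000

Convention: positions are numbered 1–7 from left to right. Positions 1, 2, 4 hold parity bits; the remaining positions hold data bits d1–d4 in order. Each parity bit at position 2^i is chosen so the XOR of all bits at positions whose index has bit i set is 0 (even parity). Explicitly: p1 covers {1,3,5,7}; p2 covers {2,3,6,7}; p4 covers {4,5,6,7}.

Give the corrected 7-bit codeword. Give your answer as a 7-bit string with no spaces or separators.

s1 (pos 1,3,5,7): 0⊕1⊕0⊕0 = 1
s2 (pos 2,3,6,7): 1⊕1⊕0⊕0 = 0
s4 (pos 4,5,6,7): 0⊕0⊕0⊕0 = 0
Syndrome s4…s1 = 001 → error at position 1.
Flip position 1: 0110000 → 1110000

1110000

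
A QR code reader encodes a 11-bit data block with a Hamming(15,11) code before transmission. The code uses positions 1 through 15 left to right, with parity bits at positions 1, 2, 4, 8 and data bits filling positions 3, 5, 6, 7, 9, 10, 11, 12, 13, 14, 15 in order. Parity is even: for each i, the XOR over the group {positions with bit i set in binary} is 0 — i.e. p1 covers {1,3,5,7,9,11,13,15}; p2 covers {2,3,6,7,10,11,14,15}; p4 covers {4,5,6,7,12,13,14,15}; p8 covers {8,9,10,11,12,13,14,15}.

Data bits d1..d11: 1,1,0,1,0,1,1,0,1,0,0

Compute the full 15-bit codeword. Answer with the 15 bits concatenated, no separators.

101110110110100

Place data at non-parity positions: p1 p2 1 p4 1 0 1 p8 0 1 1 0 1 0 0
p1 (pos 1,3,5,7,9,11,13,15): XOR of data positions = 1⊕1⊕1⊕0⊕1⊕1⊕0 = 1
p2 (pos 2,3,6,7,10,11,14,15): XOR of data positions = 1⊕0⊕1⊕1⊕1⊕0⊕0 = 0
p4 (pos 4,5,6,7,12,13,14,15): XOR of data positions = 1⊕0⊕1⊕0⊕1⊕0⊕0 = 1
p8 (pos 8,9,10,11,12,13,14,15): XOR of data positions = 0⊕1⊕1⊕0⊕1⊕0⊕0 = 1
Codeword: 101110110110100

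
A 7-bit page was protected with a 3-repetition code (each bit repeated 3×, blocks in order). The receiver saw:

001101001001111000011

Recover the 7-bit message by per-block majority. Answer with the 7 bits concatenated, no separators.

0100101

Block 1 (001): 1 one → 0
Block 2 (101): 2 ones → 1
Block 3 (001): 1 one → 0
Block 4 (001): 1 one → 0
Block 5 (111): 3 ones → 1
Block 6 (000): 0 ones → 0
Block 7 (011): 2 ones → 1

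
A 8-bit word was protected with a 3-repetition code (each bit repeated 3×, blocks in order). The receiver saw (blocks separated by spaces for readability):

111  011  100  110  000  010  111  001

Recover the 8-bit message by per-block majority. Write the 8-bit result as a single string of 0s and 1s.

Block 1 (111): 3 ones → 1
Block 2 (011): 2 ones → 1
Block 3 (100): 1 one → 0
Block 4 (110): 2 ones → 1
Block 5 (000): 0 ones → 0
Block 6 (010): 1 one → 0
Block 7 (111): 3 ones → 1
Block 8 (001): 1 one → 0

11010010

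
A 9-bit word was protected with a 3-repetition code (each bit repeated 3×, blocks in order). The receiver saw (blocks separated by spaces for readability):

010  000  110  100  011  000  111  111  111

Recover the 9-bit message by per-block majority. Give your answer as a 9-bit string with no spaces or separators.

001010111

Block 1 (010): 1 one → 0
Block 2 (000): 0 ones → 0
Block 3 (110): 2 ones → 1
Block 4 (100): 1 one → 0
Block 5 (011): 2 ones → 1
Block 6 (000): 0 ones → 0
Block 7 (111): 3 ones → 1
Block 8 (111): 3 ones → 1
Block 9 (111): 3 ones → 1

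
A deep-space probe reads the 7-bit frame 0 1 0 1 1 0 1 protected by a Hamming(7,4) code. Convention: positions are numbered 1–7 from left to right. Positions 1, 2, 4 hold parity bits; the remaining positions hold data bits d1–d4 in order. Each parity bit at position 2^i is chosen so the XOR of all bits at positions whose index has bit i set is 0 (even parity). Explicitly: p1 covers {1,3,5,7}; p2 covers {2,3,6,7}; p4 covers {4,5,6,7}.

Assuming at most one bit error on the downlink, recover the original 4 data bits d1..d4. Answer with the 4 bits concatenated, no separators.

0101

s1 (pos 1,3,5,7): 0⊕0⊕1⊕1 = 0
s2 (pos 2,3,6,7): 1⊕0⊕0⊕1 = 0
s4 (pos 4,5,6,7): 1⊕1⊕0⊕1 = 1
Syndrome s4…s1 = 100 → error at position 4.
Flip position 4: 0101101 → 0100101
Read data bits from positions 3,5,6,7: 0101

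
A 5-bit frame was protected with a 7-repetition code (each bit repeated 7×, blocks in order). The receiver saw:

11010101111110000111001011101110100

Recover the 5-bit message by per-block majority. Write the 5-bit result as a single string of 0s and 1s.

11011

Block 1 (1101010): 4 ones → 1
Block 2 (1111110): 6 ones → 1
Block 3 (0001110): 3 ones → 0
Block 4 (0101110): 4 ones → 1
Block 5 (1110100): 4 ones → 1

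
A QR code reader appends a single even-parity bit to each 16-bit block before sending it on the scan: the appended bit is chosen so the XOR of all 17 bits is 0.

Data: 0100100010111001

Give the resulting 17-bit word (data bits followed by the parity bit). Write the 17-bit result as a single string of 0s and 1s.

01001000101110011

XOR of the 16 data bits: 0⊕1⊕0⊕0⊕1⊕0⊕0⊕0⊕1⊕0⊕1⊕1⊕1⊕0⊕0⊕1 = 1
Parity bit = 1 (so all 17 bits XOR to 0).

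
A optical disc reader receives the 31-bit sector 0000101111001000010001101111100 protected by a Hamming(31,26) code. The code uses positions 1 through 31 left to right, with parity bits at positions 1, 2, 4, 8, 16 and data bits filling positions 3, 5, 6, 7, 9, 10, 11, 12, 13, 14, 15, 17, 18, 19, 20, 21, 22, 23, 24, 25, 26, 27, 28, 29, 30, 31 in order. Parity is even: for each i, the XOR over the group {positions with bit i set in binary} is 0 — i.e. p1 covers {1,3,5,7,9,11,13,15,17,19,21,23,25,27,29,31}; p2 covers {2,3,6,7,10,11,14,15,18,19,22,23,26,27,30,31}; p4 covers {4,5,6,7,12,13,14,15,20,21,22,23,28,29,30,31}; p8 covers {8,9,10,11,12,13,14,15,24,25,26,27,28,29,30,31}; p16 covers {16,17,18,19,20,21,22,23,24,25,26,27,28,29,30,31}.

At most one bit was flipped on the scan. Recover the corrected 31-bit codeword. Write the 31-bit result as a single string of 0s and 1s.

0000101111001100010001101111100

s1 (pos 1,3,5,7,9,11,13,15,17,19,21,23,25,27,29,31): 0⊕0⊕1⊕1⊕1⊕0⊕1⊕0⊕0⊕0⊕0⊕1⊕1⊕1⊕1⊕0 = 0
s2 (pos 2,3,6,7,10,11,14,15,18,19,22,23,26,27,30,31): 0⊕0⊕0⊕1⊕1⊕0⊕0⊕0⊕1⊕0⊕1⊕1⊕1⊕1⊕0⊕0 = 1
s4 (pos 4,5,6,7,12,13,14,15,20,21,22,23,28,29,30,31): 0⊕1⊕0⊕1⊕0⊕1⊕0⊕0⊕0⊕0⊕1⊕1⊕1⊕1⊕0⊕0 = 1
s8 (pos 8,9,10,11,12,13,14,15,24,25,26,27,28,29,30,31): 1⊕1⊕1⊕0⊕0⊕1⊕0⊕0⊕0⊕1⊕1⊕1⊕1⊕1⊕0⊕0 = 1
s16 (pos 16,17,18,19,20,21,22,23,24,25,26,27,28,29,30,31): 0⊕0⊕1⊕0⊕0⊕0⊕1⊕1⊕0⊕1⊕1⊕1⊕1⊕1⊕0⊕0 = 0
Syndrome s16…s1 = 01110 → error at position 14.
Flip position 14: 0000101111001000010001101111100 → 0000101111001100010001101111100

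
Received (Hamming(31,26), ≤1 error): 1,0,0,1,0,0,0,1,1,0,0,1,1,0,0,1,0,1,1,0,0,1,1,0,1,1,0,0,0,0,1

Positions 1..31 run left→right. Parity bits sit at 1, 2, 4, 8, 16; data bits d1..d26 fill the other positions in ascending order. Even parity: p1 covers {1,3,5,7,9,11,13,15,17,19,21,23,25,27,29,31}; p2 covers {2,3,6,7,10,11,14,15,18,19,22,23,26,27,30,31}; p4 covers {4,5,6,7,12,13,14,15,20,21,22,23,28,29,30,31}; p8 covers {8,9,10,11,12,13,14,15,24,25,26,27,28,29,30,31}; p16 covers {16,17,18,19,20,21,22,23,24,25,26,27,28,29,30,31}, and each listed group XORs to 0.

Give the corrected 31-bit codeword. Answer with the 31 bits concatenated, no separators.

1001000100011001011001101100001

s1 (pos 1,3,5,7,9,11,13,15,17,19,21,23,25,27,29,31): 1⊕0⊕0⊕0⊕1⊕0⊕1⊕0⊕0⊕1⊕0⊕1⊕1⊕0⊕0⊕1 = 1
s2 (pos 2,3,6,7,10,11,14,15,18,19,22,23,26,27,30,31): 0⊕0⊕0⊕0⊕0⊕0⊕0⊕0⊕1⊕1⊕1⊕1⊕1⊕0⊕0⊕1 = 0
s4 (pos 4,5,6,7,12,13,14,15,20,21,22,23,28,29,30,31): 1⊕0⊕0⊕0⊕1⊕1⊕0⊕0⊕0⊕0⊕1⊕1⊕0⊕0⊕0⊕1 = 0
s8 (pos 8,9,10,11,12,13,14,15,24,25,26,27,28,29,30,31): 1⊕1⊕0⊕0⊕1⊕1⊕0⊕0⊕0⊕1⊕1⊕0⊕0⊕0⊕0⊕1 = 1
s16 (pos 16,17,18,19,20,21,22,23,24,25,26,27,28,29,30,31): 1⊕0⊕1⊕1⊕0⊕0⊕1⊕1⊕0⊕1⊕1⊕0⊕0⊕0⊕0⊕1 = 0
Syndrome s16…s1 = 01001 → error at position 9.
Flip position 9: 1001000110011001011001101100001 → 1001000100011001011001101100001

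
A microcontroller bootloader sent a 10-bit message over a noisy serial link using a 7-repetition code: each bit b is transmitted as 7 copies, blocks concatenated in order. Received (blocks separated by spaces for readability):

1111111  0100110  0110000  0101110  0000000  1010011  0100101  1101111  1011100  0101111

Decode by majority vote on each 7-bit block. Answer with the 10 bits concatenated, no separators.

Block 1 (1111111): 7 ones → 1
Block 2 (0100110): 3 ones → 0
Block 3 (0110000): 2 ones → 0
Block 4 (0101110): 4 ones → 1
Block 5 (0000000): 0 ones → 0
Block 6 (1010011): 4 ones → 1
Block 7 (0100101): 3 ones → 0
Block 8 (1101111): 6 ones → 1
Block 9 (1011100): 4 ones → 1
Block 10 (0101111): 5 ones → 1

1001010111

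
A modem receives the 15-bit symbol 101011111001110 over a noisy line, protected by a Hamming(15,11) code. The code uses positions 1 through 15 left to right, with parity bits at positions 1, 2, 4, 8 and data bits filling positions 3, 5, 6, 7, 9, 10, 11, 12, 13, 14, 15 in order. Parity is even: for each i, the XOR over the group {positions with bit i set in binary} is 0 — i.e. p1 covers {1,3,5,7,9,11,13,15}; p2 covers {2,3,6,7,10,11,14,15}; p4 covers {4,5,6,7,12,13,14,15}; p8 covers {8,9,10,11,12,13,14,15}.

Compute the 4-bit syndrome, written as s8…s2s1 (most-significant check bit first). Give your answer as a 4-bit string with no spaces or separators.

1000

s1 (pos 1,3,5,7,9,11,13,15): 1⊕1⊕1⊕1⊕1⊕0⊕1⊕0 = 0
s2 (pos 2,3,6,7,10,11,14,15): 0⊕1⊕1⊕1⊕0⊕0⊕1⊕0 = 0
s4 (pos 4,5,6,7,12,13,14,15): 0⊕1⊕1⊕1⊕1⊕1⊕1⊕0 = 0
s8 (pos 8,9,10,11,12,13,14,15): 1⊕1⊕0⊕0⊕1⊕1⊕1⊕0 = 1
Syndrome s8…s1 = 1000 → error at position 8.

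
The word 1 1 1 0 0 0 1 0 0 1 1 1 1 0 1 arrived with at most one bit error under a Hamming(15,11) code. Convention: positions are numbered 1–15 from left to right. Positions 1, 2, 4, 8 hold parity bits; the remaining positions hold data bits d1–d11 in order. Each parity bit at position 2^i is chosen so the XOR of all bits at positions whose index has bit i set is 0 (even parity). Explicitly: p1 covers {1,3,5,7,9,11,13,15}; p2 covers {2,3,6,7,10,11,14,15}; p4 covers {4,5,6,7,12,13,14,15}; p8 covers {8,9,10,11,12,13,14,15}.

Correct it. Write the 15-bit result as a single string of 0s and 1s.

s1 (pos 1,3,5,7,9,11,13,15): 1⊕1⊕0⊕1⊕0⊕1⊕1⊕1 = 0
s2 (pos 2,3,6,7,10,11,14,15): 1⊕1⊕0⊕1⊕1⊕1⊕0⊕1 = 0
s4 (pos 4,5,6,7,12,13,14,15): 0⊕0⊕0⊕1⊕1⊕1⊕0⊕1 = 0
s8 (pos 8,9,10,11,12,13,14,15): 0⊕0⊕1⊕1⊕1⊕1⊕0⊕1 = 1
Syndrome s8…s1 = 1000 → error at position 8.
Flip position 8: 111000100111101 → 111000110111101

111000110111101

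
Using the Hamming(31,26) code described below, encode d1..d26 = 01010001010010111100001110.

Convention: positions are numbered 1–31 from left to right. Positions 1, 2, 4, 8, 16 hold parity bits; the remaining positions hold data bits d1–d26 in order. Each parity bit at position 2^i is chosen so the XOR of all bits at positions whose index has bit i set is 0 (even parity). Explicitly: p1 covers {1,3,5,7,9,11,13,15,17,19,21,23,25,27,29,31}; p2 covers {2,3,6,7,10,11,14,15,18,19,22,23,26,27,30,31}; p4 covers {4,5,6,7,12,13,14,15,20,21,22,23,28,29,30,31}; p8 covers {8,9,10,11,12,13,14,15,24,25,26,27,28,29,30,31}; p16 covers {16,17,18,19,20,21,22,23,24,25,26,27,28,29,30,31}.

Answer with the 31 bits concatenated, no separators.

1001101100010100010111100001110

Place data at non-parity positions: p1 p2 0 p4 1 0 1 p8 0 0 0 1 0 1 0 p16 0 1 0 1 1 1 1 0 0 0 0 1 1 1 0
p1 (pos 1,3,5,7,9,11,13,15,17,19,21,23,25,27,29,31): XOR of data positions = 0⊕1⊕1⊕0⊕0⊕0⊕0⊕0⊕0⊕1⊕1⊕0⊕0⊕1⊕0 = 1
p2 (pos 2,3,6,7,10,11,14,15,18,19,22,23,26,27,30,31): XOR of data positions = 0⊕0⊕1⊕0⊕0⊕1⊕0⊕1⊕0⊕1⊕1⊕0⊕0⊕1⊕0 = 0
p4 (pos 4,5,6,7,12,13,14,15,20,21,22,23,28,29,30,31): XOR of data positions = 1⊕0⊕1⊕1⊕0⊕1⊕0⊕1⊕1⊕1⊕1⊕1⊕1⊕1⊕0 = 1
p8 (pos 8,9,10,11,12,13,14,15,24,25,26,27,28,29,30,31): XOR of data positions = 0⊕0⊕0⊕1⊕0⊕1⊕0⊕0⊕0⊕0⊕0⊕1⊕1⊕1⊕0 = 1
p16 (pos 16,17,18,19,20,21,22,23,24,25,26,27,28,29,30,31): XOR of data positions = 0⊕1⊕0⊕1⊕1⊕1⊕1⊕0⊕0⊕0⊕0⊕1⊕1⊕1⊕0 = 0
Codeword: 1001101100010100010111100001110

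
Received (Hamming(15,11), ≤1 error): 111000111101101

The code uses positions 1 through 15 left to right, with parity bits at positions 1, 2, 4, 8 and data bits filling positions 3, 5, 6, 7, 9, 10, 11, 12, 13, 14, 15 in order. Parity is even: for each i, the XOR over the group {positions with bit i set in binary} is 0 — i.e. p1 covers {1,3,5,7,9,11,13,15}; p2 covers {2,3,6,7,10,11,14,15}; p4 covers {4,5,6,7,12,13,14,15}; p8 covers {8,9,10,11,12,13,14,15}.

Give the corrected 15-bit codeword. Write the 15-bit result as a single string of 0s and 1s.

101000111101101

s1 (pos 1,3,5,7,9,11,13,15): 1⊕1⊕0⊕1⊕1⊕0⊕1⊕1 = 0
s2 (pos 2,3,6,7,10,11,14,15): 1⊕1⊕0⊕1⊕1⊕0⊕0⊕1 = 1
s4 (pos 4,5,6,7,12,13,14,15): 0⊕0⊕0⊕1⊕1⊕1⊕0⊕1 = 0
s8 (pos 8,9,10,11,12,13,14,15): 1⊕1⊕1⊕0⊕1⊕1⊕0⊕1 = 0
Syndrome s8…s1 = 0010 → error at position 2.
Flip position 2: 111000111101101 → 101000111101101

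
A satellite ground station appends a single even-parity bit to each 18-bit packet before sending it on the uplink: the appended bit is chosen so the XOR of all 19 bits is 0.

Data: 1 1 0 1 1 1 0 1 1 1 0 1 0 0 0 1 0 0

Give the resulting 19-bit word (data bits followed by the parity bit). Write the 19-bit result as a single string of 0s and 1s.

1101110111010001000

XOR of the 18 data bits: 1⊕1⊕0⊕1⊕1⊕1⊕0⊕1⊕1⊕1⊕0⊕1⊕0⊕0⊕0⊕1⊕0⊕0 = 0
Parity bit = 0 (so all 19 bits XOR to 0).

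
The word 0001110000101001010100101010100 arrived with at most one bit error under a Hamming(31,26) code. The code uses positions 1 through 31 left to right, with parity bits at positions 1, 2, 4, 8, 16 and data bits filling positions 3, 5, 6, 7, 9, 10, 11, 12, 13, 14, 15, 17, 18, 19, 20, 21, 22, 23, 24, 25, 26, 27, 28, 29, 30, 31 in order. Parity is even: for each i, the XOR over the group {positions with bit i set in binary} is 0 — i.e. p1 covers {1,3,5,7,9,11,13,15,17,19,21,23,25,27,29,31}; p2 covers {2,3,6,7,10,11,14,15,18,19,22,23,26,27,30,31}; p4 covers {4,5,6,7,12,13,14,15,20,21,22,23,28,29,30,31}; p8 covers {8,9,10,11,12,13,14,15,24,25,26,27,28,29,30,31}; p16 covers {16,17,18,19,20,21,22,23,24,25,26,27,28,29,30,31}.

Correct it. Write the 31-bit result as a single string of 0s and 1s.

0001110000101001010100101010101

s1 (pos 1,3,5,7,9,11,13,15,17,19,21,23,25,27,29,31): 0⊕0⊕1⊕0⊕0⊕1⊕1⊕0⊕0⊕0⊕0⊕1⊕1⊕1⊕1⊕0 = 1
s2 (pos 2,3,6,7,10,11,14,15,18,19,22,23,26,27,30,31): 0⊕0⊕1⊕0⊕0⊕1⊕0⊕0⊕1⊕0⊕0⊕1⊕0⊕1⊕0⊕0 = 1
s4 (pos 4,5,6,7,12,13,14,15,20,21,22,23,28,29,30,31): 1⊕1⊕1⊕0⊕0⊕1⊕0⊕0⊕1⊕0⊕0⊕1⊕0⊕1⊕0⊕0 = 1
s8 (pos 8,9,10,11,12,13,14,15,24,25,26,27,28,29,30,31): 0⊕0⊕0⊕1⊕0⊕1⊕0⊕0⊕0⊕1⊕0⊕1⊕0⊕1⊕0⊕0 = 1
s16 (pos 16,17,18,19,20,21,22,23,24,25,26,27,28,29,30,31): 1⊕0⊕1⊕0⊕1⊕0⊕0⊕1⊕0⊕1⊕0⊕1⊕0⊕1⊕0⊕0 = 1
Syndrome s16…s1 = 11111 → error at position 31.
Flip position 31: 0001110000101001010100101010100 → 0001110000101001010100101010101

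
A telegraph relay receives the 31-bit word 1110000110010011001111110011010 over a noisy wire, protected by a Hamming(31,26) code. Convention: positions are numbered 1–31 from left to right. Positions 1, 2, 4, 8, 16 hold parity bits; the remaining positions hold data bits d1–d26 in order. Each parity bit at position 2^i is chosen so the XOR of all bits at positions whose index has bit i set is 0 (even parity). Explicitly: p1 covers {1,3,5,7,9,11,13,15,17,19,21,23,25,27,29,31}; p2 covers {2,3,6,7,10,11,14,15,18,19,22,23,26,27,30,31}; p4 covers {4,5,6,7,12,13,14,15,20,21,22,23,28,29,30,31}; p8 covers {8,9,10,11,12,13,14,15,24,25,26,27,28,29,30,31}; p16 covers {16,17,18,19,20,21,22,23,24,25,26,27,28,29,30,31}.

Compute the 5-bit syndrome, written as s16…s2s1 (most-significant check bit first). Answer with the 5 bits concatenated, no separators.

00000

s1 (pos 1,3,5,7,9,11,13,15,17,19,21,23,25,27,29,31): 1⊕1⊕0⊕0⊕1⊕0⊕0⊕1⊕0⊕1⊕1⊕1⊕0⊕1⊕0⊕0 = 0
s2 (pos 2,3,6,7,10,11,14,15,18,19,22,23,26,27,30,31): 1⊕1⊕0⊕0⊕0⊕0⊕0⊕1⊕0⊕1⊕1⊕1⊕0⊕1⊕1⊕0 = 0
s4 (pos 4,5,6,7,12,13,14,15,20,21,22,23,28,29,30,31): 0⊕0⊕0⊕0⊕1⊕0⊕0⊕1⊕1⊕1⊕1⊕1⊕1⊕0⊕1⊕0 = 0
s8 (pos 8,9,10,11,12,13,14,15,24,25,26,27,28,29,30,31): 1⊕1⊕0⊕0⊕1⊕0⊕0⊕1⊕1⊕0⊕0⊕1⊕1⊕0⊕1⊕0 = 0
s16 (pos 16,17,18,19,20,21,22,23,24,25,26,27,28,29,30,31): 1⊕0⊕0⊕1⊕1⊕1⊕1⊕1⊕1⊕0⊕0⊕1⊕1⊕0⊕1⊕0 = 0
Syndrome s16…s1 = 00000 → no error.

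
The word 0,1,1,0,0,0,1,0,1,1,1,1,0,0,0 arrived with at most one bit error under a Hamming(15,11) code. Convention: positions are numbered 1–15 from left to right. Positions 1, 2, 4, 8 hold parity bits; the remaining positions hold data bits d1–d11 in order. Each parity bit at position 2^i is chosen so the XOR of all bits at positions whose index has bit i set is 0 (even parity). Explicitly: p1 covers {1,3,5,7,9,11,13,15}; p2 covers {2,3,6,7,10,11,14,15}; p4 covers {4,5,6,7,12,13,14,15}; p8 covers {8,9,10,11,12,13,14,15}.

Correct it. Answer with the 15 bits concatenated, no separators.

s1 (pos 1,3,5,7,9,11,13,15): 0⊕1⊕0⊕1⊕1⊕1⊕0⊕0 = 0
s2 (pos 2,3,6,7,10,11,14,15): 1⊕1⊕0⊕1⊕1⊕1⊕0⊕0 = 1
s4 (pos 4,5,6,7,12,13,14,15): 0⊕0⊕0⊕1⊕1⊕0⊕0⊕0 = 0
s8 (pos 8,9,10,11,12,13,14,15): 0⊕1⊕1⊕1⊕1⊕0⊕0⊕0 = 0
Syndrome s8…s1 = 0010 → error at position 2.
Flip position 2: 011000101111000 → 001000101111000

001000101111000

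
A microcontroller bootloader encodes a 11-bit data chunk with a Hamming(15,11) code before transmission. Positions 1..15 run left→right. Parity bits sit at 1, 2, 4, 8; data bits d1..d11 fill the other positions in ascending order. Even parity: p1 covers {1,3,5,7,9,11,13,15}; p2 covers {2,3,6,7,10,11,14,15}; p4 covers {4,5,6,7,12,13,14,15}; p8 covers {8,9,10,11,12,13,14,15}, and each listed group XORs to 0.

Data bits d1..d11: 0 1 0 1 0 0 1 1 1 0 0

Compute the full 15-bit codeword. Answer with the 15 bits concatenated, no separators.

000010110011100

Place data at non-parity positions: p1 p2 0 p4 1 0 1 p8 0 0 1 1 1 0 0
p1 (pos 1,3,5,7,9,11,13,15): XOR of data positions = 0⊕1⊕1⊕0⊕1⊕1⊕0 = 0
p2 (pos 2,3,6,7,10,11,14,15): XOR of data positions = 0⊕0⊕1⊕0⊕1⊕0⊕0 = 0
p4 (pos 4,5,6,7,12,13,14,15): XOR of data positions = 1⊕0⊕1⊕1⊕1⊕0⊕0 = 0
p8 (pos 8,9,10,11,12,13,14,15): XOR of data positions = 0⊕0⊕1⊕1⊕1⊕0⊕0 = 1
Codeword: 000010110011100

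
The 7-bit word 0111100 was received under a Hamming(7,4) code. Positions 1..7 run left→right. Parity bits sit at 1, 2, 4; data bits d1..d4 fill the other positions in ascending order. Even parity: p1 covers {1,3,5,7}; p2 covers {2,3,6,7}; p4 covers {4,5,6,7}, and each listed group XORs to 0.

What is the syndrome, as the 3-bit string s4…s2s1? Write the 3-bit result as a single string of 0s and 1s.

000

s1 (pos 1,3,5,7): 0⊕1⊕1⊕0 = 0
s2 (pos 2,3,6,7): 1⊕1⊕0⊕0 = 0
s4 (pos 4,5,6,7): 1⊕1⊕0⊕0 = 0
Syndrome s4…s1 = 000 → no error.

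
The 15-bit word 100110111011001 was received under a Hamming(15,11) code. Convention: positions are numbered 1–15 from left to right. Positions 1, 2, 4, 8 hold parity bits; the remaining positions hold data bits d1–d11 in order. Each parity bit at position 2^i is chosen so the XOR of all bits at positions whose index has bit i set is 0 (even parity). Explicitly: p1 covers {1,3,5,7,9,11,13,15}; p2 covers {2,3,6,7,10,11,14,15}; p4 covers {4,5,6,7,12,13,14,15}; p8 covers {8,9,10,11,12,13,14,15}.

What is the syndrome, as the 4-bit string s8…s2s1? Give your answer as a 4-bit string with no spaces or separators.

1110

s1 (pos 1,3,5,7,9,11,13,15): 1⊕0⊕1⊕1⊕1⊕1⊕0⊕1 = 0
s2 (pos 2,3,6,7,10,11,14,15): 0⊕0⊕0⊕1⊕0⊕1⊕0⊕1 = 1
s4 (pos 4,5,6,7,12,13,14,15): 1⊕1⊕0⊕1⊕1⊕0⊕0⊕1 = 1
s8 (pos 8,9,10,11,12,13,14,15): 1⊕1⊕0⊕1⊕1⊕0⊕0⊕1 = 1
Syndrome s8…s1 = 1110 → error at position 14.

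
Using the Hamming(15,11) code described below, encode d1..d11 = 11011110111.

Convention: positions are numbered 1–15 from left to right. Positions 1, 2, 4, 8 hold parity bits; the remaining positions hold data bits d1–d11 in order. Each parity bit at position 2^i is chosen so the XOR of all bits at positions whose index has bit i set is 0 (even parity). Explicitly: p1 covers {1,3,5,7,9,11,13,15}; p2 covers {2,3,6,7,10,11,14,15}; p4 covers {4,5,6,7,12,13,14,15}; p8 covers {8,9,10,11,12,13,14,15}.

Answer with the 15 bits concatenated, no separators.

Place data at non-parity positions: p1 p2 1 p4 1 0 1 p8 1 1 1 0 1 1 1
p1 (pos 1,3,5,7,9,11,13,15): XOR of data positions = 1⊕1⊕1⊕1⊕1⊕1⊕1 = 1
p2 (pos 2,3,6,7,10,11,14,15): XOR of data positions = 1⊕0⊕1⊕1⊕1⊕1⊕1 = 0
p4 (pos 4,5,6,7,12,13,14,15): XOR of data positions = 1⊕0⊕1⊕0⊕1⊕1⊕1 = 1
p8 (pos 8,9,10,11,12,13,14,15): XOR of data positions = 1⊕1⊕1⊕0⊕1⊕1⊕1 = 0
Codeword: 101110101110111

101110101110111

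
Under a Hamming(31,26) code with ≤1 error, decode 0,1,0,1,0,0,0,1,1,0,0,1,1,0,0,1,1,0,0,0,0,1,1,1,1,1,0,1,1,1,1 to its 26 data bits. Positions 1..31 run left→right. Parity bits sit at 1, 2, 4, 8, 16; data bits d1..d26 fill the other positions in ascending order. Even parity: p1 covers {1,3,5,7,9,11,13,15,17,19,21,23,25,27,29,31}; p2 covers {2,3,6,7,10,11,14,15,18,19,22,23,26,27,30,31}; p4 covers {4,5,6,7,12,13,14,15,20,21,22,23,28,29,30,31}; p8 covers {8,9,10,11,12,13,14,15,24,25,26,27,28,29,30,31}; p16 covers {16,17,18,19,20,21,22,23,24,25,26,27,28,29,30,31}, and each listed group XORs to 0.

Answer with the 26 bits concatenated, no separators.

s1 (pos 1,3,5,7,9,11,13,15,17,19,21,23,25,27,29,31): 0⊕0⊕0⊕0⊕1⊕0⊕1⊕0⊕1⊕0⊕0⊕1⊕1⊕0⊕1⊕1 = 1
s2 (pos 2,3,6,7,10,11,14,15,18,19,22,23,26,27,30,31): 1⊕0⊕0⊕0⊕0⊕0⊕0⊕0⊕0⊕0⊕1⊕1⊕1⊕0⊕1⊕1 = 0
s4 (pos 4,5,6,7,12,13,14,15,20,21,22,23,28,29,30,31): 1⊕0⊕0⊕0⊕1⊕1⊕0⊕0⊕0⊕0⊕1⊕1⊕1⊕1⊕1⊕1 = 1
s8 (pos 8,9,10,11,12,13,14,15,24,25,26,27,28,29,30,31): 1⊕1⊕0⊕0⊕1⊕1⊕0⊕0⊕1⊕1⊕1⊕0⊕1⊕1⊕1⊕1 = 1
s16 (pos 16,17,18,19,20,21,22,23,24,25,26,27,28,29,30,31): 1⊕1⊕0⊕0⊕0⊕0⊕1⊕1⊕1⊕1⊕1⊕0⊕1⊕1⊕1⊕1 = 1
Syndrome s16…s1 = 11101 → error at position 29.
Flip position 29: 0101000110011001100001111101111 → 0101000110011001100001111101011
Read data bits from positions 3,5,6,7,9,10,11,12,13,14,15,17,18,19,20,21,22,23,24,25,26,27,28,29,30,31: 00001001100100001111101011

00001001100100001111101011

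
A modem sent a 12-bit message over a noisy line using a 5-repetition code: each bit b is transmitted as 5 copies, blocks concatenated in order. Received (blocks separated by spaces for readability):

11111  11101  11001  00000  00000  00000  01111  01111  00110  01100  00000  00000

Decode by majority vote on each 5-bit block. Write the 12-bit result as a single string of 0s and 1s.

Block 1 (11111): 5 ones → 1
Block 2 (11101): 4 ones → 1
Block 3 (11001): 3 ones → 1
Block 4 (00000): 0 ones → 0
Block 5 (00000): 0 ones → 0
Block 6 (00000): 0 ones → 0
Block 7 (01111): 4 ones → 1
Block 8 (01111): 4 ones → 1
Block 9 (00110): 2 ones → 0
Block 10 (01100): 2 ones → 0
Block 11 (00000): 0 ones → 0
Block 12 (00000): 0 ones → 0

111000110000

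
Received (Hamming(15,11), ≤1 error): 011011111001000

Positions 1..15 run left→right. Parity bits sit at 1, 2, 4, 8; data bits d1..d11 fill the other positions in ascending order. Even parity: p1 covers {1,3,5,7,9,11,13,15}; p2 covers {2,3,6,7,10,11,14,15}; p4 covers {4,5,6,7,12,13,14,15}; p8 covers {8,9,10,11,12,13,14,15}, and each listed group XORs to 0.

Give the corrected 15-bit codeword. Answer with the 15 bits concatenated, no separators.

011011101001000

s1 (pos 1,3,5,7,9,11,13,15): 0⊕1⊕1⊕1⊕1⊕0⊕0⊕0 = 0
s2 (pos 2,3,6,7,10,11,14,15): 1⊕1⊕1⊕1⊕0⊕0⊕0⊕0 = 0
s4 (pos 4,5,6,7,12,13,14,15): 0⊕1⊕1⊕1⊕1⊕0⊕0⊕0 = 0
s8 (pos 8,9,10,11,12,13,14,15): 1⊕1⊕0⊕0⊕1⊕0⊕0⊕0 = 1
Syndrome s8…s1 = 1000 → error at position 8.
Flip position 8: 011011111001000 → 011011101001000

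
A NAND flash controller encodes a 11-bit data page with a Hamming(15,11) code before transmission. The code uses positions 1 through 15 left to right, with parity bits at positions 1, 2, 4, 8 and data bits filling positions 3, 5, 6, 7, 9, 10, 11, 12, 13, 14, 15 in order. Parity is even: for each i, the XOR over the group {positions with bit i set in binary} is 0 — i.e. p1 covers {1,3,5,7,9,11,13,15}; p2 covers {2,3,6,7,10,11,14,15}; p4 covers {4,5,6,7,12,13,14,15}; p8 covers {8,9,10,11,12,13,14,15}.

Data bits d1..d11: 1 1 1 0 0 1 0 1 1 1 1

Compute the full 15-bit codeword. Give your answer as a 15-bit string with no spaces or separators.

Place data at non-parity positions: p1 p2 1 p4 1 1 0 p8 0 1 0 1 1 1 1
p1 (pos 1,3,5,7,9,11,13,15): XOR of data positions = 1⊕1⊕0⊕0⊕0⊕1⊕1 = 0
p2 (pos 2,3,6,7,10,11,14,15): XOR of data positions = 1⊕1⊕0⊕1⊕0⊕1⊕1 = 1
p4 (pos 4,5,6,7,12,13,14,15): XOR of data positions = 1⊕1⊕0⊕1⊕1⊕1⊕1 = 0
p8 (pos 8,9,10,11,12,13,14,15): XOR of data positions = 0⊕1⊕0⊕1⊕1⊕1⊕1 = 1
Codeword: 011011010101111

011011010101111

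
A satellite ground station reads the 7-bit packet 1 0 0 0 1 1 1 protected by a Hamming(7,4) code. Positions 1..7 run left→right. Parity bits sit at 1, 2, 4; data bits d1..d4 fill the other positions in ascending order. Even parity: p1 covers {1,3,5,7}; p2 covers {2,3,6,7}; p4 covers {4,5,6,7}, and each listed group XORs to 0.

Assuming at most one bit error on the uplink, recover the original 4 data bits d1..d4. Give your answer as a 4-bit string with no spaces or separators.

0011

s1 (pos 1,3,5,7): 1⊕0⊕1⊕1 = 1
s2 (pos 2,3,6,7): 0⊕0⊕1⊕1 = 0
s4 (pos 4,5,6,7): 0⊕1⊕1⊕1 = 1
Syndrome s4…s1 = 101 → error at position 5.
Flip position 5: 1000111 → 1000011
Read data bits from positions 3,5,6,7: 0011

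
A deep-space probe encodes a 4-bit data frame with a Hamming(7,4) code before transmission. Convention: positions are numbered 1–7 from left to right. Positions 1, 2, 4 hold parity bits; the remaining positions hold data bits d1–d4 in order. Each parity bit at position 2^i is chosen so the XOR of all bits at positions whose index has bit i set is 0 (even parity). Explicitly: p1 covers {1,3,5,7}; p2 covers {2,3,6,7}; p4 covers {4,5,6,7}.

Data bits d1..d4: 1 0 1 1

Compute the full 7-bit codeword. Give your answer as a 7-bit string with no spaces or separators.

0110011

Place data at non-parity positions: p1 p2 1 p4 0 1 1
p1 (pos 1,3,5,7): XOR of data positions = 1⊕0⊕1 = 0
p2 (pos 2,3,6,7): XOR of data positions = 1⊕1⊕1 = 1
p4 (pos 4,5,6,7): XOR of data positions = 0⊕1⊕1 = 0
Codeword: 0110011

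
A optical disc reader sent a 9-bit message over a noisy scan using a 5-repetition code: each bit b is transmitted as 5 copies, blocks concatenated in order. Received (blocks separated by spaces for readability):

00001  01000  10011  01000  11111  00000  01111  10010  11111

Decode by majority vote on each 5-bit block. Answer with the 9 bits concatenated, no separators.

Block 1 (00001): 1 one → 0
Block 2 (01000): 1 one → 0
Block 3 (10011): 3 ones → 1
Block 4 (01000): 1 one → 0
Block 5 (11111): 5 ones → 1
Block 6 (00000): 0 ones → 0
Block 7 (01111): 4 ones → 1
Block 8 (10010): 2 ones → 0
Block 9 (11111): 5 ones → 1

001010101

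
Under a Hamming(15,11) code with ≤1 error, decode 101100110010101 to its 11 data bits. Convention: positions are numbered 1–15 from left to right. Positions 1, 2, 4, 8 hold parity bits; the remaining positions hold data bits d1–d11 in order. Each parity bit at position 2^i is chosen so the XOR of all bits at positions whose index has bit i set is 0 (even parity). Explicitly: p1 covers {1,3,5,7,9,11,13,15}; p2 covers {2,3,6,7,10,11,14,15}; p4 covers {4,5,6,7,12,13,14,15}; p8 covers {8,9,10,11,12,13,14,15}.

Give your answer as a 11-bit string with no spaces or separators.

s1 (pos 1,3,5,7,9,11,13,15): 1⊕1⊕0⊕1⊕0⊕1⊕1⊕1 = 0
s2 (pos 2,3,6,7,10,11,14,15): 0⊕1⊕0⊕1⊕0⊕1⊕0⊕1 = 0
s4 (pos 4,5,6,7,12,13,14,15): 1⊕0⊕0⊕1⊕0⊕1⊕0⊕1 = 0
s8 (pos 8,9,10,11,12,13,14,15): 1⊕0⊕0⊕1⊕0⊕1⊕0⊕1 = 0
Syndrome s8…s1 = 0000 → no error.
Read data bits from positions 3,5,6,7,9,10,11,12,13,14,15: 10010010101

10010010101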